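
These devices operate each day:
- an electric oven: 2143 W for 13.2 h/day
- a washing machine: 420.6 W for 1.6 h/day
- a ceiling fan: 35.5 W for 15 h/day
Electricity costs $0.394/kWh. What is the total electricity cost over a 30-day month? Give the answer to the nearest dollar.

electric oven: 2143 W × 13.2 h × 30 d = 848,628 Wh = 848.6 kWh
washing machine: 420.6 W × 1.6 h × 30 d = 20,189 Wh = 20.19 kWh
ceiling fan: 35.5 W × 15 h × 30 d = 15,975 Wh = 15.97 kWh
Total energy = 848.6 + 20.19 + 15.97 = 884.8 kWh
Cost = 884.8 kWh × $0.394 = $348.61 ≈ $349

$349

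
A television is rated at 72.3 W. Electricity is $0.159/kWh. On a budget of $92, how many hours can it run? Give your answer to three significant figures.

Energy budget = $92 / $0.159 per kWh = 578.6 kWh = 578,616 Wh
Runtime = 578,616 Wh / 72.3 W = 8,003 h

8000 h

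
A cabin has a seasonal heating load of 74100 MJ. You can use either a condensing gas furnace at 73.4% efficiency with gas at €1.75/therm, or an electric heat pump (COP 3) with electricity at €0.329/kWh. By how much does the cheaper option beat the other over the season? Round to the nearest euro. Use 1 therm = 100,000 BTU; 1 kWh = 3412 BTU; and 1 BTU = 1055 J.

Heat load = 74100 MJ = 74,100,000,000 J / 1055 = 70,236,967 BTU
Gas: input = 70,236,967 / 0.734 = 95,690,690 BTU = 956.9 therm → 956.9 × €1.75 = €1,674.59
Heat pump: 70,236,967 BTU / 3412 = 20,590 kWh heat; / 3 = 6,862 kWh in → × €0.329 = €2,257.52
Difference = |€1,674.59 − €2,257.52| = €582.93 ≈ €583

€583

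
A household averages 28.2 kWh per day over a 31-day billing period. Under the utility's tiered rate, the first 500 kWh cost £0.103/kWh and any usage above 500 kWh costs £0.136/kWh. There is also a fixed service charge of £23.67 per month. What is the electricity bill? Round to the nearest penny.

Usage = 28.2 kWh/day × 31 days = 874.2 kWh
First 500 kWh × £0.103 = £51.50
Remaining 374.2 kWh × £0.136 = £50.89
Energy charge = £102.39; + service £23.67 = £126.06

£126.06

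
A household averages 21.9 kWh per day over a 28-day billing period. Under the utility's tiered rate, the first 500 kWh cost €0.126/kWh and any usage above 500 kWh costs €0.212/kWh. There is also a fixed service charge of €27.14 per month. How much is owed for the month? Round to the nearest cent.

€114.14

Usage = 21.9 kWh/day × 28 days = 613.2 kWh
First 500 kWh × €0.126 = €63.00
Remaining 113.2 kWh × €0.212 = €24.00
Energy charge = €87.00; + service €27.14 = €114.14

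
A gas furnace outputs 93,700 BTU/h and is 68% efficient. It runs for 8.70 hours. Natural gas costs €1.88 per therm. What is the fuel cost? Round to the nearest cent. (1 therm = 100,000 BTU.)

€22.54

Heat delivered = 93,700 BTU/h × 8.70 h = 815,190 BTU
Gas input = 815,190 / 0.68 = 1,198,809 BTU
= 1,198,809 / 100,000 = 11.99 therm
Cost = 11.99 × €1.88/therm = €22.54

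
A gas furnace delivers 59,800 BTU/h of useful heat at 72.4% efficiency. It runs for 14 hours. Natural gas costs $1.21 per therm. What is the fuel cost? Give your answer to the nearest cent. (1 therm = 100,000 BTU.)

Heat delivered = 59,800 BTU/h × 14 h = 837,200 BTU
Gas input = 837,200 / 0.724 = 1,156,354 BTU
= 1,156,354 / 100,000 = 11.56 therm
Cost = 11.56 × $1.21/therm = $13.99

$13.99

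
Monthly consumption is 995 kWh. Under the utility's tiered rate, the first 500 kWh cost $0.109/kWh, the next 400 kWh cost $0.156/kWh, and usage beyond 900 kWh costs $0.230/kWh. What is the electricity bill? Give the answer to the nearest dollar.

First 500 kWh × $0.109 = $54.50
Next 400 kWh × $0.156 = $62.40
Remaining 95 kWh × $0.230 = $21.85
Total = $138.75 ≈ $139

$139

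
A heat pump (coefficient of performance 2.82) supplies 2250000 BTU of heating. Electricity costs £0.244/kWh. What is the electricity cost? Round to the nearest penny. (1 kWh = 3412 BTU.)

£57.06

Heat delivered = 2,250,000 BTU / 3412 = 659.4 kWh
Electrical input = 659.4 kWh / 2.82 = 233.8 kWh
Cost = 233.8 × £0.244/kWh = £57.06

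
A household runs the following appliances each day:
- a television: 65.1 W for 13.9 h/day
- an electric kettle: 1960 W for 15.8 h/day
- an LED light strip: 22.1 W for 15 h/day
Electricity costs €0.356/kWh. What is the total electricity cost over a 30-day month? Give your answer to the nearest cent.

€343.94

television: 65.1 W × 13.9 h × 30 d = 27,147 Wh = 27.15 kWh
electric kettle: 1960 W × 15.8 h × 30 d = 929,040 Wh = 929 kWh
LED light strip: 22.1 W × 15 h × 30 d = 9,945 Wh = 9.945 kWh
Total energy = 27.15 + 929 + 9.945 = 966.1 kWh
Cost = 966.1 kWh × €0.356 = €343.94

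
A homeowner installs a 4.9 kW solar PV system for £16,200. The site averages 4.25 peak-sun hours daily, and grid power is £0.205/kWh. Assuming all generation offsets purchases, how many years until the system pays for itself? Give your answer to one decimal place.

Daily generation = 4.9 kW × 4.25 h = 20.83 kWh
Annual generation = 20.83 × 365 = 7601.1 kWh
Annual savings = 7601.1 × £0.205 = £1,558.23
Payback = £16,200 / £1,558.23 = 10.4 years

10.4 years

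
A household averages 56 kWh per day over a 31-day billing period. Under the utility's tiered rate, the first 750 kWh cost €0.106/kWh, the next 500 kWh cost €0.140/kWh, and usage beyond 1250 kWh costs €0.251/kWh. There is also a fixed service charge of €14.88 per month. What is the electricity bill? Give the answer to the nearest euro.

€286

Usage = 56 kWh/day × 31 days = 1736 kWh
First 750 kWh × €0.106 = €79.50
Next 500 kWh × €0.140 = €70.00
Remaining 486 kWh × €0.251 = €121.99
Energy charge = €271.49; + service €14.88 = €286.37 ≈ €286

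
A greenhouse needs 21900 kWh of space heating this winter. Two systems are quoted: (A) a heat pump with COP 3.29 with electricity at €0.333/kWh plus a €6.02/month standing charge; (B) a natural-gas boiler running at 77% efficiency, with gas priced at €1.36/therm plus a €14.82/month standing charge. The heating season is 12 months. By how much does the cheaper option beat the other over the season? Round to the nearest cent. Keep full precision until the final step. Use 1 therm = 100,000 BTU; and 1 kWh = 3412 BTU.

€791.25

Heat load = 21900 kWh × 3412 = 74,722,800 BTU
Gas: input = 74,722,800 / 0.77 = 97,042,597 BTU = 970.4 therm → 970.4 × €1.36 = €1,319.78; + 12 × €14.82 standing = €1,497.62
Heat pump: 74,722,800 BTU / 3412 = 21,900 kWh heat; / 3.29 = 6,657 kWh in → × €0.333 = €2,216.63; + 12 × €6.02 standing = €2,288.87
Difference = |€1,497.62 − €2,288.87| = €791.25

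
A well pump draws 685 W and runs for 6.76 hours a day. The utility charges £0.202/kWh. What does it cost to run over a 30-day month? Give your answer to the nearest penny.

£28.06

Energy = 685 W × 6.76 h/day × 30 days = 138,918 Wh = 138.9 kWh
Cost = 138.9 kWh × £0.202/kWh = £28.06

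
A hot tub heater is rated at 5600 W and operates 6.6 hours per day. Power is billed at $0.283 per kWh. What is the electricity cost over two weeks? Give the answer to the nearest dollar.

Energy = 5600 W × 6.6 h/day × 14 days = 517,440 Wh = 517.4 kWh
Cost = 517.4 kWh × $0.283/kWh = $146.44 ≈ $146

$146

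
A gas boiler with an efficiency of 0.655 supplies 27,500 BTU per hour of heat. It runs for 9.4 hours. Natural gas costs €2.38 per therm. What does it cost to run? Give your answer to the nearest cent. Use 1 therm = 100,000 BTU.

Heat delivered = 27,500 BTU/h × 9.4 h = 258,500 BTU
Gas input = 258,500 / 0.655 = 394,656 BTU
= 394,656 / 100,000 = 3.947 therm
Cost = 3.947 × €2.38/therm = €9.39

€9.39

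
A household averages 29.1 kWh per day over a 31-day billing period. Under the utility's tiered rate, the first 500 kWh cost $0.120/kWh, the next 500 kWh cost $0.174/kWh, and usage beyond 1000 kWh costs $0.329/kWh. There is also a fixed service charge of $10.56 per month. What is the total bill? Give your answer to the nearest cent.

Usage = 29.1 kWh/day × 31 days = 902.1 kWh
First 500 kWh × $0.120 = $60.00
Next 402.1 kWh × $0.174 = $69.97
Remaining tier: 0 kWh (not reached)
Energy charge = $129.97; + service $10.56 = $140.53

$140.53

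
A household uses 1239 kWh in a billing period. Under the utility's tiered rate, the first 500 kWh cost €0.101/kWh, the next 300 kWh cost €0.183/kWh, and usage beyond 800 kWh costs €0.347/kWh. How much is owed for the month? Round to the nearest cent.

€257.73

First 500 kWh × €0.101 = €50.50
Next 300 kWh × €0.183 = €54.90
Remaining 439 kWh × €0.347 = €152.33
Total = €257.73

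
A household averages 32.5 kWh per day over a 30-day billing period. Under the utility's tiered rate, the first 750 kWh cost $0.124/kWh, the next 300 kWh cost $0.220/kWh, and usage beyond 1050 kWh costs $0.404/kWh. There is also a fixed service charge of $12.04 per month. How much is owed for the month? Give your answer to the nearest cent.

$154.54

Usage = 32.5 kWh/day × 30 days = 975 kWh
First 750 kWh × $0.124 = $93.00
Next 225 kWh × $0.220 = $49.50
Remaining tier: 0 kWh (not reached)
Energy charge = $142.50; + service $12.04 = $154.54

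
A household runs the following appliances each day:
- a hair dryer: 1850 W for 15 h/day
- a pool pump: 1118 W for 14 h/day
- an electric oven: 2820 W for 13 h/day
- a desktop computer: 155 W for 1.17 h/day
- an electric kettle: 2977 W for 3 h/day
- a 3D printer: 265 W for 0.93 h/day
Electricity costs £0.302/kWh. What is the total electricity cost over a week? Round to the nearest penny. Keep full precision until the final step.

hair dryer: 1850 W × 15 h × 7 d = 194,250 Wh = 194.2 kWh
pool pump: 1118 W × 14 h × 7 d = 109,564 Wh = 109.6 kWh
electric oven: 2820 W × 13 h × 7 d = 256,620 Wh = 256.6 kWh
desktop computer: 155 W × 1.17 h × 7 d = 1,269 Wh = 1.269 kWh
electric kettle: 2977 W × 3 h × 7 d = 62,517 Wh = 62.52 kWh
3D printer: 265 W × 0.93 h × 7 d = 1,725 Wh = 1.725 kWh
Total energy = 194.2 + 109.6 + 256.6 + 1.269 + 62.52 + 1.725 = 625.9 kWh
Cost = 625.9 kWh × £0.302 = £189.04

£189.04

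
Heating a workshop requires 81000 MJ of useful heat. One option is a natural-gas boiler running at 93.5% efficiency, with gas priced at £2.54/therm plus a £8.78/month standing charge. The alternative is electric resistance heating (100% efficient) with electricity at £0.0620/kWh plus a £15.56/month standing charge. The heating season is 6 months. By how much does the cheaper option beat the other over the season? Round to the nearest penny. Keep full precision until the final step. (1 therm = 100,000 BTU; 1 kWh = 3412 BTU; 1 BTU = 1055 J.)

Heat load = 81000 MJ = 81,000,000,000 J / 1055 = 76,777,251 BTU
Gas: input = 76,777,251 / 0.935 = 82,114,707 BTU = 821.1 therm → 821.1 × £2.54 = £2,085.71; + 6 × £8.78 standing = £2,138.39
Electric: 76,777,251 BTU / 3412 = 22,500 kWh → × £0.0620 = £1,395.13; + 6 × £15.56 standing = £1,488.49
Difference = |£2,138.39 − £1,488.49| = £649.90

£649.90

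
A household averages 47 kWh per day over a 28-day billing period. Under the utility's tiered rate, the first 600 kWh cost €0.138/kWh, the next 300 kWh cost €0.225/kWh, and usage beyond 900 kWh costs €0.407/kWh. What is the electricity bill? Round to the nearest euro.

€320

Usage = 47 kWh/day × 28 days = 1316 kWh
First 600 kWh × €0.138 = €82.80
Next 300 kWh × €0.225 = €67.50
Remaining 416 kWh × €0.407 = €169.31
Total = €319.61 ≈ €320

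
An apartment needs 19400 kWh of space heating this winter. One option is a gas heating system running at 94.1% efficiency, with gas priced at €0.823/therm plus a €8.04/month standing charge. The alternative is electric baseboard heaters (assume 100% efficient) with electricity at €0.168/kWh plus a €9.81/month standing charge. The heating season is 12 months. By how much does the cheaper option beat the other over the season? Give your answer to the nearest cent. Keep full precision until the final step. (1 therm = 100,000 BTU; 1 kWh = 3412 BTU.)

Heat load = 19400 kWh × 3412 = 66,192,800 BTU
Gas: input = 66,192,800 / 0.941 = 70,343,039 BTU = 703.4 therm → 703.4 × €0.823 = €578.92; + 12 × €8.04 standing = €675.40
Electric: 66,192,800 BTU / 3412 = 19,400 kWh → × €0.168 = €3,259.20; + 12 × €9.81 standing = €3,376.92
Difference = |€675.40 − €3,376.92| = €2,701.52

€2701.52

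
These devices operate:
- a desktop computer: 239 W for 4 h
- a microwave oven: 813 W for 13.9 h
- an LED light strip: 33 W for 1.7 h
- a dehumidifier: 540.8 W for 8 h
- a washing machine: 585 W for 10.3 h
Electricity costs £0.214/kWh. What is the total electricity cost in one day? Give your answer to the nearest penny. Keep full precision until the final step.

£4.85

desktop computer: 239 W × 4 h = 956 Wh = 0.956 kWh
microwave oven: 813 W × 13.9 h = 11,301 Wh = 11.3 kWh
LED light strip: 33 W × 1.7 h = 56 Wh = 0.0561 kWh
dehumidifier: 540.8 W × 8 h = 4,326 Wh = 4.326 kWh
washing machine: 585 W × 10.3 h = 6,026 Wh = 6.026 kWh
Total energy = 0.956 + 11.3 + 0.0561 + 4.326 + 6.026 = 22.66 kWh
Cost = 22.66 kWh × £0.214 = £4.85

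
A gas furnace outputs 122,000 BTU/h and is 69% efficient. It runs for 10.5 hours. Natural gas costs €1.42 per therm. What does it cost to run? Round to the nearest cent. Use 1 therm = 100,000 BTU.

€26.36

Heat delivered = 122,000 BTU/h × 10.5 h = 1,281,000 BTU
Gas input = 1,281,000 / 0.69 = 1,856,522 BTU
= 1,856,522 / 100,000 = 18.57 therm
Cost = 18.57 × €1.42/therm = €26.36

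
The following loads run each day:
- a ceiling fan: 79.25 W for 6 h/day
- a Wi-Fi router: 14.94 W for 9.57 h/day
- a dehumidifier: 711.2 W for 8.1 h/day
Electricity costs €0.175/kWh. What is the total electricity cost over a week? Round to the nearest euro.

€8

ceiling fan: 79.25 W × 6 h × 7 d = 3,328 Wh = 3.329 kWh
Wi-Fi router: 14.94 W × 9.57 h × 7 d = 1,001 Wh = 1.001 kWh
dehumidifier: 711.2 W × 8.1 h × 7 d = 40,325 Wh = 40.33 kWh
Total energy = 3.329 + 1.001 + 40.33 = 44.65 kWh
Cost = 44.65 kWh × €0.175 = €7.81 ≈ €8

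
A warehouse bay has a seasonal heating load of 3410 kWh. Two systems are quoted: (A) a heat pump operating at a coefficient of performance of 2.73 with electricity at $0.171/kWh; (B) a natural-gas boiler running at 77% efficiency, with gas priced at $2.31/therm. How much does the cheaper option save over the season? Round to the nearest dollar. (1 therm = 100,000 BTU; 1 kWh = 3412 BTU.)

Heat load = 3410 kWh × 3412 = 11,634,920 BTU
Gas: input = 11,634,920 / 0.77 = 15,110,286 BTU = 151.1 therm → 151.1 × $2.31 = $349.05
Heat pump: 11,634,920 BTU / 3412 = 3,410 kWh heat; / 2.73 = 1,249 kWh in → × $0.171 = $213.59
Difference = |$349.05 − $213.59| = $135.45 ≈ $135

$135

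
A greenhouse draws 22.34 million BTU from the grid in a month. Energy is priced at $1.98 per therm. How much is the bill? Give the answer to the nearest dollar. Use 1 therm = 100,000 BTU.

22.34 million BTU × (10 therm/million BTU) = 223.4 therm
Cost = 223.4 therm × $1.98/therm = $442.33 ≈ $442

$442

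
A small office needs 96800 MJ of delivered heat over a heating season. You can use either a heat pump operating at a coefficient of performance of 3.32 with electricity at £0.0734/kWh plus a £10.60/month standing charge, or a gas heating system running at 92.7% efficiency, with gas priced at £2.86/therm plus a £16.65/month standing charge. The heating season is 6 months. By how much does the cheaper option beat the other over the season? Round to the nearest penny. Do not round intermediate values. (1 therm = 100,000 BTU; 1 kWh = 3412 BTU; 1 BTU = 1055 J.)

Heat load = 96800 MJ = 96,800,000,000 J / 1055 = 91,753,555 BTU
Gas: input = 91,753,555 / 0.927 = 98,979,023 BTU = 989.8 therm → 989.8 × £2.86 = £2,830.80; + 6 × £16.65 standing = £2,930.70
Heat pump: 91,753,555 BTU / 3412 = 26,890 kWh heat; / 3.32 = 8,100 kWh in → × £0.0734 = £594.53; + 6 × £10.60 standing = £658.13
Difference = |£2,930.70 − £658.13| = £2,272.57

£2272.57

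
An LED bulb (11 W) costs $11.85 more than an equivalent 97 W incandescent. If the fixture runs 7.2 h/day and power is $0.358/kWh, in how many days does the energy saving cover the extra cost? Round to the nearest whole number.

Power saved = 97 − 11 = 86 W
Daily energy saved = 86 W × 7.2 h = 619.2 Wh = 0.6192 kWh
Daily savings = 0.6192 × $0.358 = $0.2217
Payback = $11.85 / $0.2217 per day = 53.46 days

53 days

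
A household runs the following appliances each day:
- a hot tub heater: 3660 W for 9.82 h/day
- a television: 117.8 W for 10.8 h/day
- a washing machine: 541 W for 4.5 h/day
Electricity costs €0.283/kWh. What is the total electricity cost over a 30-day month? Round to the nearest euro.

hot tub heater: 3660 W × 9.82 h × 30 d = 1,078,236 Wh = 1,078 kWh
television: 117.8 W × 10.8 h × 30 d = 38,167 Wh = 38.17 kWh
washing machine: 541 W × 4.5 h × 30 d = 73,035 Wh = 73.03 kWh
Total energy = 1,078 + 38.17 + 73.03 = 1,189 kWh
Cost = 1,189 kWh × €0.283 = €336.61 ≈ €337

€337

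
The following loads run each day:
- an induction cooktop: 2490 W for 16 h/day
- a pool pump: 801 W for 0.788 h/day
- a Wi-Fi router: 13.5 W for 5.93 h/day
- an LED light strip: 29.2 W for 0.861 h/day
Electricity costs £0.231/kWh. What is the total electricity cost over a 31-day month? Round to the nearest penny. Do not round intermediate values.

induction cooktop: 2490 W × 16 h × 31 d = 1,235,040 Wh = 1,235 kWh
pool pump: 801 W × 0.788 h × 31 d = 19,567 Wh = 19.57 kWh
Wi-Fi router: 13.5 W × 5.93 h × 31 d = 2,482 Wh = 2.482 kWh
LED light strip: 29.2 W × 0.861 h × 31 d = 779 Wh = 0.7794 kWh
Total energy = 1,235 + 19.57 + 2.482 + 0.7794 = 1,258 kWh
Cost = 1,258 kWh × £0.231 = £290.57

£290.57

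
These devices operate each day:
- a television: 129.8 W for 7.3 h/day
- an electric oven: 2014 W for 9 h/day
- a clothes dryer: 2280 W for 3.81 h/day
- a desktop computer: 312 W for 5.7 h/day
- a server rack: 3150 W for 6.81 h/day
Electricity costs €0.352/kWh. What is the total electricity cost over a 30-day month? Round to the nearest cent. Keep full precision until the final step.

€538.46

television: 129.8 W × 7.3 h × 30 d = 28,426 Wh = 28.43 kWh
electric oven: 2014 W × 9 h × 30 d = 543,780 Wh = 543.8 kWh
clothes dryer: 2280 W × 3.81 h × 30 d = 260,604 Wh = 260.6 kWh
desktop computer: 312 W × 5.7 h × 30 d = 53,352 Wh = 53.35 kWh
server rack: 3150 W × 6.81 h × 30 d = 643,545 Wh = 643.5 kWh
Total energy = 28.43 + 543.8 + 260.6 + 53.35 + 643.5 = 1,530 kWh
Cost = 1,530 kWh × €0.352 = €538.46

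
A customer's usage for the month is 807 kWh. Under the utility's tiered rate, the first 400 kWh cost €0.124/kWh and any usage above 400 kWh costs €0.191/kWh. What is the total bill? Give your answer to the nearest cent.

First 400 kWh × €0.124 = €49.60
Remaining 407 kWh × €0.191 = €77.74
Total = €127.34

€127.34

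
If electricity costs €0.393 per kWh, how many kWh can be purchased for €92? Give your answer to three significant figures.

€92 / €0.393 per kWh = 234.1 kWh

234 kWh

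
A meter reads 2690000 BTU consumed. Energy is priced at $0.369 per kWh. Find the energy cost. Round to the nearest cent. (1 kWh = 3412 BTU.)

$290.92

2690000 BTU × (0.00029308 kWh/BTU) = 788.4 kWh
Cost = 788.4 kWh × $0.369/kWh = $290.92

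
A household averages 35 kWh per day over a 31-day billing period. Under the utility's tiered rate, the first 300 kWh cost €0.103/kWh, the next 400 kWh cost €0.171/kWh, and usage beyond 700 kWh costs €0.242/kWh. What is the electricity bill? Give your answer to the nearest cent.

Usage = 35 kWh/day × 31 days = 1085 kWh
First 300 kWh × €0.103 = €30.90
Next 400 kWh × €0.171 = €68.40
Remaining 385 kWh × €0.242 = €93.17
Total = €192.47

€192.47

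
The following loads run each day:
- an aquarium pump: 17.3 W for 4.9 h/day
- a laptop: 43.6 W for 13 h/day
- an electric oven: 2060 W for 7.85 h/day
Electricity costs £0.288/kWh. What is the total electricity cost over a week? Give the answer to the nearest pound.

aquarium pump: 17.3 W × 4.9 h × 7 d = 593 Wh = 0.5934 kWh
laptop: 43.6 W × 13 h × 7 d = 3,968 Wh = 3.968 kWh
electric oven: 2060 W × 7.85 h × 7 d = 113,197 Wh = 113.2 kWh
Total energy = 0.5934 + 3.968 + 113.2 = 117.8 kWh
Cost = 117.8 kWh × £0.288 = £33.91 ≈ £34

£34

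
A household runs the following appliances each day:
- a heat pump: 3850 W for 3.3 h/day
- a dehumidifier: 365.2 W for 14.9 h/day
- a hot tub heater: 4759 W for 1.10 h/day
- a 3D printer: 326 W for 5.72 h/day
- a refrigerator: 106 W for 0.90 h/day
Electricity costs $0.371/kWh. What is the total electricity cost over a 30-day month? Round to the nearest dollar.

$282

heat pump: 3850 W × 3.3 h × 30 d = 381,150 Wh = 381.1 kWh
dehumidifier: 365.2 W × 14.9 h × 30 d = 163,244 Wh = 163.2 kWh
hot tub heater: 4759 W × 1.10 h × 30 d = 157,047 Wh = 157 kWh
3D printer: 326 W × 5.72 h × 30 d = 55,942 Wh = 55.94 kWh
refrigerator: 106 W × 0.90 h × 30 d = 2,862 Wh = 2.862 kWh
Total energy = 381.1 + 163.2 + 157 + 55.94 + 2.862 = 760.2 kWh
Cost = 760.2 kWh × $0.371 = $282.05 ≈ $282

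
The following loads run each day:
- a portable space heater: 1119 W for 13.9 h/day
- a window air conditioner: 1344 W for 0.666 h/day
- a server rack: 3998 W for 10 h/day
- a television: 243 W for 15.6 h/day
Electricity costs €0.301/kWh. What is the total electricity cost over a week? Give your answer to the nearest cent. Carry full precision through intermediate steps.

portable space heater: 1119 W × 13.9 h × 7 d = 108,879 Wh = 108.9 kWh
window air conditioner: 1344 W × 0.666 h × 7 d = 6,266 Wh = 6.266 kWh
server rack: 3998 W × 10 h × 7 d = 279,860 Wh = 279.9 kWh
television: 243 W × 15.6 h × 7 d = 26,536 Wh = 26.54 kWh
Total energy = 108.9 + 6.266 + 279.9 + 26.54 = 421.5 kWh
Cost = 421.5 kWh × €0.301 = €126.88

€126.88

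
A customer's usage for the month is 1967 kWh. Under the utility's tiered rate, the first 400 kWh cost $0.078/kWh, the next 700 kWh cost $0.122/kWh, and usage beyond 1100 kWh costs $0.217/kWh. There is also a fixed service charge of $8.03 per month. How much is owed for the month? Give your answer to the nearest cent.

First 400 kWh × $0.078 = $31.20
Next 700 kWh × $0.122 = $85.40
Remaining 867 kWh × $0.217 = $188.14
Energy charge = $304.74; + service $8.03 = $312.77

$312.77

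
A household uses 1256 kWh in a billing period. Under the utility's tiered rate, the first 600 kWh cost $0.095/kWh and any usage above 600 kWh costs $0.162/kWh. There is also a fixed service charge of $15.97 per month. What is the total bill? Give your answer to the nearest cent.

First 600 kWh × $0.095 = $57.00
Remaining 656 kWh × $0.162 = $106.27
Energy charge = $163.27; + service $15.97 = $179.24

$179.24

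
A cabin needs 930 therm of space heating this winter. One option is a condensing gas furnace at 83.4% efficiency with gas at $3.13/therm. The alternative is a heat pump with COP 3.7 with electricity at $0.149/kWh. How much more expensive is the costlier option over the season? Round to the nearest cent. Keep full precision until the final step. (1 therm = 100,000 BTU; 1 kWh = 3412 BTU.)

$2392.65

Heat load = 930 therm × 100,000 = 93,000,000 BTU
Gas: input = 93,000,000 / 0.834 = 111,510,791 BTU = 1,115 therm → 1,115 × $3.13 = $3,490.29
Heat pump: 93,000,000 BTU / 3412 = 27,260 kWh heat; / 3.7 = 7,367 kWh in → × $0.149 = $1,097.64
Difference = |$3,490.29 − $1,097.64| = $2,392.65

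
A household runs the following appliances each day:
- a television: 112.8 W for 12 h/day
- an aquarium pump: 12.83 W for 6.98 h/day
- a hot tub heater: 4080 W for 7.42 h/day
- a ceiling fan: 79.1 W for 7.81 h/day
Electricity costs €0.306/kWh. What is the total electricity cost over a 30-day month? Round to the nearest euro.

television: 112.8 W × 12 h × 30 d = 40,608 Wh = 40.61 kWh
aquarium pump: 12.83 W × 6.98 h × 30 d = 2,687 Wh = 2.687 kWh
hot tub heater: 4080 W × 7.42 h × 30 d = 908,208 Wh = 908.2 kWh
ceiling fan: 79.1 W × 7.81 h × 30 d = 18,533 Wh = 18.53 kWh
Total energy = 40.61 + 2.687 + 908.2 + 18.53 = 970 kWh
Cost = 970 kWh × €0.306 = €296.83 ≈ €297

€297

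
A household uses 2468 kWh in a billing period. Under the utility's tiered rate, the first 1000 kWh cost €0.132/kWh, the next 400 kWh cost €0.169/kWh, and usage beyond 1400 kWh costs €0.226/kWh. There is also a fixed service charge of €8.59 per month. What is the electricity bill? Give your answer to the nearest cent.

€449.56

First 1000 kWh × €0.132 = €132.00
Next 400 kWh × €0.169 = €67.60
Remaining 1068 kWh × €0.226 = €241.37
Energy charge = €440.97; + service €8.59 = €449.56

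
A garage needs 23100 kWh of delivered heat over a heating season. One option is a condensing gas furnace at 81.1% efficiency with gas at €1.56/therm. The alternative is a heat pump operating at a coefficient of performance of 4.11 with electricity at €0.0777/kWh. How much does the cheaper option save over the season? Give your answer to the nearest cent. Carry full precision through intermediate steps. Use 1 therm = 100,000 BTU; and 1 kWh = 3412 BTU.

€1079.38

Heat load = 23100 kWh × 3412 = 78,817,200 BTU
Gas: input = 78,817,200 / 0.811 = 97,185,203 BTU = 971.9 therm → 971.9 × €1.56 = €1,516.09
Heat pump: 78,817,200 BTU / 3412 = 23,100 kWh heat; / 4.11 = 5,620 kWh in → × €0.0777 = €436.71
Difference = |€1,516.09 − €436.71| = €1,079.38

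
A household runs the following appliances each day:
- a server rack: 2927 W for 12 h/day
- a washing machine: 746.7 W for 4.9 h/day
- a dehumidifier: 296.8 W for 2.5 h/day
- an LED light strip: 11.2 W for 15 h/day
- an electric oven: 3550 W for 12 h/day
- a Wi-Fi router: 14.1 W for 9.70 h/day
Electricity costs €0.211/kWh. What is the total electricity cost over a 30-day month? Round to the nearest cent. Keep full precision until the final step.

server rack: 2927 W × 12 h × 30 d = 1,053,720 Wh = 1,054 kWh
washing machine: 746.7 W × 4.9 h × 30 d = 109,765 Wh = 109.8 kWh
dehumidifier: 296.8 W × 2.5 h × 30 d = 22,260 Wh = 22.26 kWh
LED light strip: 11.2 W × 15 h × 30 d = 5,040 Wh = 5.04 kWh
electric oven: 3550 W × 12 h × 30 d = 1,278,000 Wh = 1,278 kWh
Wi-Fi router: 14.1 W × 9.70 h × 30 d = 4,103 Wh = 4.103 kWh
Total energy = 1,054 + 109.8 + 22.26 + 5.04 + 1,278 + 4.103 = 2,473 kWh
Cost = 2,473 kWh × €0.211 = €521.78

€521.78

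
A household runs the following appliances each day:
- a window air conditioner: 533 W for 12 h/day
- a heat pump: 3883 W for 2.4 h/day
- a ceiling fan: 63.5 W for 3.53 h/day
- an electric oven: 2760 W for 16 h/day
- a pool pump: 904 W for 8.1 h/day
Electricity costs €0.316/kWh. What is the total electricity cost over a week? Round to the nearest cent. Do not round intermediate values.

€149.14

window air conditioner: 533 W × 12 h × 7 d = 44,772 Wh = 44.77 kWh
heat pump: 3883 W × 2.4 h × 7 d = 65,234 Wh = 65.23 kWh
ceiling fan: 63.5 W × 3.53 h × 7 d = 1,569 Wh = 1.569 kWh
electric oven: 2760 W × 16 h × 7 d = 309,120 Wh = 309.1 kWh
pool pump: 904 W × 8.1 h × 7 d = 51,257 Wh = 51.26 kWh
Total energy = 44.77 + 65.23 + 1.569 + 309.1 + 51.26 = 472 kWh
Cost = 472 kWh × €0.316 = €149.14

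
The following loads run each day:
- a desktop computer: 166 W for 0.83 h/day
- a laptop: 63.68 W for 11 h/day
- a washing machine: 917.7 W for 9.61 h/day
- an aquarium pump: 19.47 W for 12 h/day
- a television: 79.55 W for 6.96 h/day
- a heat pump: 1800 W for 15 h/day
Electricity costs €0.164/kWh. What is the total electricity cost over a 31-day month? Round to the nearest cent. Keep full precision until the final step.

desktop computer: 166 W × 0.83 h × 31 d = 4,271 Wh = 4.271 kWh
laptop: 63.68 W × 11 h × 31 d = 21,715 Wh = 21.71 kWh
washing machine: 917.7 W × 9.61 h × 31 d = 273,392 Wh = 273.4 kWh
aquarium pump: 19.47 W × 12 h × 31 d = 7,243 Wh = 7.243 kWh
television: 79.55 W × 6.96 h × 31 d = 17,164 Wh = 17.16 kWh
heat pump: 1800 W × 15 h × 31 d = 837,000 Wh = 837 kWh
Total energy = 4.271 + 21.71 + 273.4 + 7.243 + 17.16 + 837 = 1,161 kWh
Cost = 1,161 kWh × €0.164 = €190.37

€190.37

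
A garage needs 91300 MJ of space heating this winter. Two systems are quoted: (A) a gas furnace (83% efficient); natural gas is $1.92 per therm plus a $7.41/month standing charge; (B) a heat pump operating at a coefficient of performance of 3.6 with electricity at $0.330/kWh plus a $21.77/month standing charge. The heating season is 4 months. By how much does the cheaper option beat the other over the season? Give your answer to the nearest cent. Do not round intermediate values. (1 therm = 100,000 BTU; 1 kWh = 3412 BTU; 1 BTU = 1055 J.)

$380.53

Heat load = 91300 MJ = 91,300,000,000 J / 1055 = 86,540,284 BTU
Gas: input = 86,540,284 / 0.83 = 104,265,403 BTU = 1,043 therm → 1,043 × $1.92 = $2,001.90; + 4 × $7.41 standing = $2,031.54
Heat pump: 86,540,284 BTU / 3412 = 25,360 kWh heat; / 3.6 = 7,045 kWh in → × $0.330 = $2,324.99; + 4 × $21.77 standing = $2,412.07
Difference = |$2,031.54 − $2,412.07| = $380.53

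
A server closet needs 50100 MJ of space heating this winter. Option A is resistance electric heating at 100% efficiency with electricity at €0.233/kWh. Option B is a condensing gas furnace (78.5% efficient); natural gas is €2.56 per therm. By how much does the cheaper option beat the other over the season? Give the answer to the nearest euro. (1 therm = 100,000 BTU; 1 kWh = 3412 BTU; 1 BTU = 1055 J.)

Heat load = 50100 MJ = 50,100,000,000 J / 1055 = 47,488,152 BTU
Gas: input = 47,488,152 / 0.785 = 60,494,461 BTU = 604.9 therm → 604.9 × €2.56 = €1,548.66
Electric: 47,488,152 BTU / 3412 = 13,920 kWh → × €0.233 = €3,242.89
Difference = |€1,548.66 − €3,242.89| = €1,694.23 ≈ €1694

€1694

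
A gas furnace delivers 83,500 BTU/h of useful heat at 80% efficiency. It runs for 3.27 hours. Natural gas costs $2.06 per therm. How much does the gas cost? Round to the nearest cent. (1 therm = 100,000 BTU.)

$7.03

Heat delivered = 83,500 BTU/h × 3.27 h = 273,045 BTU
Gas input = 273,045 / 0.80 = 341,306 BTU
= 341,306 / 100,000 = 3.413 therm
Cost = 3.413 × $2.06/therm = $7.03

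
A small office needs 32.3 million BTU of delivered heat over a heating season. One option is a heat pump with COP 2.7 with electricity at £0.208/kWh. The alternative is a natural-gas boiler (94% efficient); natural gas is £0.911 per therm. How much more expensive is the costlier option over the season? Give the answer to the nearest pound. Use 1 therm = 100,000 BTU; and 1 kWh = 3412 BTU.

Heat load = 32.3 × 10⁶ BTU = 32,300,000 BTU
Gas: input = 32,300,000 / 0.940 = 34,361,702 BTU = 343.6 therm → 343.6 × £0.911 = £313.04
Heat pump: 32,300,000 BTU / 3412 = 9,467 kWh heat; / 2.7 = 3,506 kWh in → × £0.208 = £729.28
Difference = |£313.04 − £729.28| = £416.24 ≈ £416

£416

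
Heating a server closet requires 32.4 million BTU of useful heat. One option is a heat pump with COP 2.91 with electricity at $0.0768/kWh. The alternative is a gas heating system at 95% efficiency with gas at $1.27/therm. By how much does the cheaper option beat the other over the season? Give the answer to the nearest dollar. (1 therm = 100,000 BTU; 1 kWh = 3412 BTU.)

$183

Heat load = 32.4 × 10⁶ BTU = 32,400,000 BTU
Gas: input = 32,400,000 / 0.95 = 34,105,263 BTU = 341.1 therm → 341.1 × $1.27 = $433.14
Heat pump: 32,400,000 BTU / 3412 = 9,496 kWh heat; / 2.91 = 3,263 kWh in → × $0.0768 = $250.61
Difference = |$433.14 − $250.61| = $182.52 ≈ $183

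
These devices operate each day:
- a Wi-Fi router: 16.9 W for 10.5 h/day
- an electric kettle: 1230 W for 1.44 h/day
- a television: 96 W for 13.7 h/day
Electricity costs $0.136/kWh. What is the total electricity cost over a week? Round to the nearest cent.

$3.11

Wi-Fi router: 16.9 W × 10.5 h × 7 d = 1,242 Wh = 1.242 kWh
electric kettle: 1230 W × 1.44 h × 7 d = 12,398 Wh = 12.4 kWh
television: 96 W × 13.7 h × 7 d = 9,206 Wh = 9.206 kWh
Total energy = 1.242 + 12.4 + 9.206 = 22.85 kWh
Cost = 22.85 kWh × $0.136 = $3.11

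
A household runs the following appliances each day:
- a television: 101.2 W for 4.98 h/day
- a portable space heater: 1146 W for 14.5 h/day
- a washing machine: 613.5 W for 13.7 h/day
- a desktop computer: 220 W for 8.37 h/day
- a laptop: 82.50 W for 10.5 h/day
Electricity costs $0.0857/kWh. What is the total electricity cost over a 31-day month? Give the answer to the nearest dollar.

$75

television: 101.2 W × 4.98 h × 31 d = 15,623 Wh = 15.62 kWh
portable space heater: 1146 W × 14.5 h × 31 d = 515,127 Wh = 515.1 kWh
washing machine: 613.5 W × 13.7 h × 31 d = 260,553 Wh = 260.6 kWh
desktop computer: 220 W × 8.37 h × 31 d = 57,083 Wh = 57.08 kWh
laptop: 82.50 W × 10.5 h × 31 d = 26,854 Wh = 26.85 kWh
Total energy = 15.62 + 515.1 + 260.6 + 57.08 + 26.85 = 875.2 kWh
Cost = 875.2 kWh × $0.0857 = $75.01 ≈ $75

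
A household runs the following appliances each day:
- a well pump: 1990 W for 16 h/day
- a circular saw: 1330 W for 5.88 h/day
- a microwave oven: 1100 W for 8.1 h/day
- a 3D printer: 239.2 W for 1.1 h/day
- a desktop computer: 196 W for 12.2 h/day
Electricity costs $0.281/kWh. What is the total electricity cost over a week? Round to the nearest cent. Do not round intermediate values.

$100.76

well pump: 1990 W × 16 h × 7 d = 222,880 Wh = 222.9 kWh
circular saw: 1330 W × 5.88 h × 7 d = 54,743 Wh = 54.74 kWh
microwave oven: 1100 W × 8.1 h × 7 d = 62,370 Wh = 62.37 kWh
3D printer: 239.2 W × 1.1 h × 7 d = 1,842 Wh = 1.842 kWh
desktop computer: 196 W × 12.2 h × 7 d = 16,738 Wh = 16.74 kWh
Total energy = 222.9 + 54.74 + 62.37 + 1.842 + 16.74 = 358.6 kWh
Cost = 358.6 kWh × $0.281 = $100.76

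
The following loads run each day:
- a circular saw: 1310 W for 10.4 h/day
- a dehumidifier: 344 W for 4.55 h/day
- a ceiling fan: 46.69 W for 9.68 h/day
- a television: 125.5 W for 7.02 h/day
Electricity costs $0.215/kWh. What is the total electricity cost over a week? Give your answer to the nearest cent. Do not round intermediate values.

$24.87

circular saw: 1310 W × 10.4 h × 7 d = 95,368 Wh = 95.37 kWh
dehumidifier: 344 W × 4.55 h × 7 d = 10,956 Wh = 10.96 kWh
ceiling fan: 46.69 W × 9.68 h × 7 d = 3,164 Wh = 3.164 kWh
television: 125.5 W × 7.02 h × 7 d = 6,167 Wh = 6.167 kWh
Total energy = 95.37 + 10.96 + 3.164 + 6.167 = 115.7 kWh
Cost = 115.7 kWh × $0.215 = $24.87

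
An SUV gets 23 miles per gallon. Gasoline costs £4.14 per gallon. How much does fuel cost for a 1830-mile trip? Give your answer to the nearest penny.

£329.40

Fuel = 1830 mi / 23 mpg = 79.57 gal
Cost = 79.57 gal × £4.14/gal = £329.40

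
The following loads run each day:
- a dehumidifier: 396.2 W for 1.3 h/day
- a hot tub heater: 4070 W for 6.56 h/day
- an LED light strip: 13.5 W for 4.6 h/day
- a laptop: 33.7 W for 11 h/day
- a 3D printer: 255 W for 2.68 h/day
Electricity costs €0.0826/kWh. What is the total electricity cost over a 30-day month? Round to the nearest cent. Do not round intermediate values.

dehumidifier: 396.2 W × 1.3 h × 30 d = 15,452 Wh = 15.45 kWh
hot tub heater: 4070 W × 6.56 h × 30 d = 800,976 Wh = 801 kWh
LED light strip: 13.5 W × 4.6 h × 30 d = 1,863 Wh = 1.863 kWh
laptop: 33.7 W × 11 h × 30 d = 11,121 Wh = 11.12 kWh
3D printer: 255 W × 2.68 h × 30 d = 20,502 Wh = 20.5 kWh
Total energy = 15.45 + 801 + 1.863 + 11.12 + 20.5 = 849.9 kWh
Cost = 849.9 kWh × €0.0826 = €70.20

€70.20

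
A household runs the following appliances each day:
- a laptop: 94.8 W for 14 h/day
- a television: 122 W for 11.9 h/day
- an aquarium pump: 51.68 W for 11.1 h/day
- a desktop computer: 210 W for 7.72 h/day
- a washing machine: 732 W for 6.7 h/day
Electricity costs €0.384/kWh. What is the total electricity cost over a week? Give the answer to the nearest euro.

€27

laptop: 94.8 W × 14 h × 7 d = 9,290 Wh = 9.29 kWh
television: 122 W × 11.9 h × 7 d = 10,163 Wh = 10.16 kWh
aquarium pump: 51.68 W × 11.1 h × 7 d = 4,016 Wh = 4.016 kWh
desktop computer: 210 W × 7.72 h × 7 d = 11,348 Wh = 11.35 kWh
washing machine: 732 W × 6.7 h × 7 d = 34,331 Wh = 34.33 kWh
Total energy = 9.29 + 10.16 + 4.016 + 11.35 + 34.33 = 69.15 kWh
Cost = 69.15 kWh × €0.384 = €26.55 ≈ €27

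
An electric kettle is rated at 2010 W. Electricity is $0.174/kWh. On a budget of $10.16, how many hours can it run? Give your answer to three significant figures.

Energy budget = $10.16 / $0.174 per kWh = 58.39 kWh = 58,391 Wh
Runtime = 58,391 Wh / 2010 W = 29.05 h

29.1 h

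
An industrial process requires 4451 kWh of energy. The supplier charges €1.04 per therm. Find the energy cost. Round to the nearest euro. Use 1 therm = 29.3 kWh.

4451 kWh × (0.03413 therm/kWh) = 151.9 therm
Cost = 151.9 therm × €1.04/therm = €157.99 ≈ €158

€158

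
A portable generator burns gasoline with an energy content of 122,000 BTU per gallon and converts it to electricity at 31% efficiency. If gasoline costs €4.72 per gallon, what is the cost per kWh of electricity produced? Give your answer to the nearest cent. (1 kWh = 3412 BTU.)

Electrical output per gallon = 122,000 BTU × 0.31 / 3412 BTU/kWh = 11.08 kWh
Cost per kWh = €4.72 / 11.08 kWh = €0.426

€0.43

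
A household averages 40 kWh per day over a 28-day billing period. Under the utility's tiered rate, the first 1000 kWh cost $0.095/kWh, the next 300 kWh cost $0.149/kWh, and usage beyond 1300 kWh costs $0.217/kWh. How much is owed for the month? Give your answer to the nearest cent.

$112.88

Usage = 40 kWh/day × 28 days = 1120 kWh
First 1000 kWh × $0.095 = $95.00
Next 120 kWh × $0.149 = $17.88
Remaining tier: 0 kWh (not reached)
Total = $112.88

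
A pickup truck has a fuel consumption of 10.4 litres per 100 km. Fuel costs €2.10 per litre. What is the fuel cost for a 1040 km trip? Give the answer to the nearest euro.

Fuel = 10.4 L/100 km × 1040 km / 100 = 108.2 L
Cost = 108.2 L × €2.10/L = €227.14 ≈ €227

€227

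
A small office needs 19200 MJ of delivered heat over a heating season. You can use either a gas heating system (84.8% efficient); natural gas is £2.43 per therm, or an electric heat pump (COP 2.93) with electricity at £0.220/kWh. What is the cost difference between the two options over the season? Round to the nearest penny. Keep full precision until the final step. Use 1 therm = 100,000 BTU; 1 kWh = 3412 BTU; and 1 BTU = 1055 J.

£121.01

Heat load = 19200 MJ = 19,200,000,000 J / 1055 = 18,199,052 BTU
Gas: input = 18,199,052 / 0.848 = 21,461,146 BTU = 214.6 therm → 214.6 × £2.43 = £521.51
Heat pump: 18,199,052 BTU / 3412 = 5,334 kWh heat; / 2.93 = 1,820 kWh in → × £0.220 = £400.49
Difference = |£521.51 − £400.49| = £121.01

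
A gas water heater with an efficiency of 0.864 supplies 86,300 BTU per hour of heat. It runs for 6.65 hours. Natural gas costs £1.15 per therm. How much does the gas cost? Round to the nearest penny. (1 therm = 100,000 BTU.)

Heat delivered = 86,300 BTU/h × 6.65 h = 573,895 BTU
Gas input = 573,895 / 0.864 = 664,230 BTU
= 664,230 / 100,000 = 6.642 therm
Cost = 6.642 × £1.15/therm = £7.64

£7.64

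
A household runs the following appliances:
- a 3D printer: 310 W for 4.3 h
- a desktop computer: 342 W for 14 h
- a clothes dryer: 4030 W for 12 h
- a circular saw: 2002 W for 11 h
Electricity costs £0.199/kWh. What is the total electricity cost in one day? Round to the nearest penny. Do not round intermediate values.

3D printer: 310 W × 4.3 h = 1,333 Wh = 1.333 kWh
desktop computer: 342 W × 14 h = 4,788 Wh = 4.788 kWh
clothes dryer: 4030 W × 12 h = 48,360 Wh = 48.36 kWh
circular saw: 2002 W × 11 h = 22,022 Wh = 22.02 kWh
Total energy = 1.333 + 4.788 + 48.36 + 22.02 = 76.5 kWh
Cost = 76.5 kWh × £0.199 = £15.22

£15.22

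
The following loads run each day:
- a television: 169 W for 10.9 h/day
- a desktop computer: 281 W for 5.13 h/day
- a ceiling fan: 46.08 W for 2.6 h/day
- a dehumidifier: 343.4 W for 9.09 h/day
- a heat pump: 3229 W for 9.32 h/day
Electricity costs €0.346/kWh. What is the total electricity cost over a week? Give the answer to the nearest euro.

television: 169 W × 10.9 h × 7 d = 12,895 Wh = 12.89 kWh
desktop computer: 281 W × 5.13 h × 7 d = 10,091 Wh = 10.09 kWh
ceiling fan: 46.08 W × 2.6 h × 7 d = 839 Wh = 0.8387 kWh
dehumidifier: 343.4 W × 9.09 h × 7 d = 21,851 Wh = 21.85 kWh
heat pump: 3229 W × 9.32 h × 7 d = 210,660 Wh = 210.7 kWh
Total energy = 12.89 + 10.09 + 0.8387 + 21.85 + 210.7 = 256.3 kWh
Cost = 256.3 kWh × €0.346 = €88.69 ≈ €89

€89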